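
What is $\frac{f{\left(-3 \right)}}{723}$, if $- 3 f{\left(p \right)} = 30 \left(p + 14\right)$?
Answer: $- \frac{110}{723} \approx -0.15214$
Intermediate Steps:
$f{\left(p \right)} = -140 - 10 p$ ($f{\left(p \right)} = - \frac{30 \left(p + 14\right)}{3} = - \frac{30 \left(14 + p\right)}{3} = - \frac{420 + 30 p}{3} = -140 - 10 p$)
$\frac{f{\left(-3 \right)}}{723} = \frac{-140 - -30}{723} = \left(-140 + 30\right) \frac{1}{723} = \left(-110\right) \frac{1}{723} = - \frac{110}{723}$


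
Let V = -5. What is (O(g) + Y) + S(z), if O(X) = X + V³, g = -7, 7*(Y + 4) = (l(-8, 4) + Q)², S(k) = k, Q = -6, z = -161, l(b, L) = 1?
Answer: -2054/7 ≈ -293.43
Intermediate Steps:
Y = -3/7 (Y = -4 + (1 - 6)²/7 = -4 + (⅐)*(-5)² = -4 + (⅐)*25 = -4 + 25/7 = -3/7 ≈ -0.42857)
O(X) = -125 + X (O(X) = X + (-5)³ = X - 125 = -125 + X)
(O(g) + Y) + S(z) = ((-125 - 7) - 3/7) - 161 = (-132 - 3/7) - 161 = -927/7 - 161 = -2054/7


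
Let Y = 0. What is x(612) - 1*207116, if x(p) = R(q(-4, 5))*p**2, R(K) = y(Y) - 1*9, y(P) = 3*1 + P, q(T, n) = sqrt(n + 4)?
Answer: -2454380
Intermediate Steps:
q(T, n) = sqrt(4 + n)
y(P) = 3 + P
R(K) = -6 (R(K) = (3 + 0) - 1*9 = 3 - 9 = -6)
x(p) = -6*p**2
x(612) - 1*207116 = -6*612**2 - 1*207116 = -6*374544 - 207116 = -2247264 - 207116 = -2454380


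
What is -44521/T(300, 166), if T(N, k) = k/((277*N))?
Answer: -1849847550/83 ≈ -2.2287e+7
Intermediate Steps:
T(N, k) = k/(277*N) (T(N, k) = k*(1/(277*N)) = k/(277*N))
-44521/T(300, 166) = -44521/((1/277)*166/300) = -44521/((1/277)*166*(1/300)) = -44521/83/41550 = -44521*41550/83 = -1849847550/83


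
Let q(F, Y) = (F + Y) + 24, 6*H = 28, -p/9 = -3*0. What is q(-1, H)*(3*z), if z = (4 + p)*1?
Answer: 332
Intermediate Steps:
p = 0 (p = -(-27)*0 = -9*0 = 0)
H = 14/3 (H = (1/6)*28 = 14/3 ≈ 4.6667)
q(F, Y) = 24 + F + Y
z = 4 (z = (4 + 0)*1 = 4*1 = 4)
q(-1, H)*(3*z) = (24 - 1 + 14/3)*(3*4) = (83/3)*12 = 332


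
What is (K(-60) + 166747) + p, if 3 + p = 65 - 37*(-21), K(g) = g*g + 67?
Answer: 171253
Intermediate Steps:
K(g) = 67 + g² (K(g) = g² + 67 = 67 + g²)
p = 839 (p = -3 + (65 - 37*(-21)) = -3 + (65 + 777) = -3 + 842 = 839)
(K(-60) + 166747) + p = ((67 + (-60)²) + 166747) + 839 = ((67 + 3600) + 166747) + 839 = (3667 + 166747) + 839 = 170414 + 839 = 171253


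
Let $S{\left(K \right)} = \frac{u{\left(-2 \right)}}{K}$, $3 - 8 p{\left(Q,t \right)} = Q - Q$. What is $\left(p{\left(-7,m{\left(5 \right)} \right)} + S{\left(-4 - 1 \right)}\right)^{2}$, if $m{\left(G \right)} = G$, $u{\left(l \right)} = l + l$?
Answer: $\frac{2209}{1600} \approx 1.3806$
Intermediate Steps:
$u{\left(l \right)} = 2 l$
$p{\left(Q,t \right)} = \frac{3}{8}$ ($p{\left(Q,t \right)} = \frac{3}{8} - \frac{Q - Q}{8} = \frac{3}{8} - 0 = \frac{3}{8} + 0 = \frac{3}{8}$)
$S{\left(K \right)} = - \frac{4}{K}$ ($S{\left(K \right)} = \frac{2 \left(-2\right)}{K} = - \frac{4}{K}$)
$\left(p{\left(-7,m{\left(5 \right)} \right)} + S{\left(-4 - 1 \right)}\right)^{2} = \left(\frac{3}{8} - \frac{4}{-4 - 1}\right)^{2} = \left(\frac{3}{8} - \frac{4}{-5}\right)^{2} = \left(\frac{3}{8} - - \frac{4}{5}\right)^{2} = \left(\frac{3}{8} + \frac{4}{5}\right)^{2} = \left(\frac{47}{40}\right)^{2} = \frac{2209}{1600}$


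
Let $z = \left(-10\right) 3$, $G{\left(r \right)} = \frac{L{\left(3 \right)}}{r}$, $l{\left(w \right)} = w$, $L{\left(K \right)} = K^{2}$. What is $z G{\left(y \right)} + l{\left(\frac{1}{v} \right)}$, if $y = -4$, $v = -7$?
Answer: $\frac{943}{14} \approx 67.357$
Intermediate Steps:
$G{\left(r \right)} = \frac{9}{r}$ ($G{\left(r \right)} = \frac{3^{2}}{r} = \frac{9}{r}$)
$z = -30$
$z G{\left(y \right)} + l{\left(\frac{1}{v} \right)} = - 30 \frac{9}{-4} + \frac{1}{-7} = - 30 \cdot 9 \left(- \frac{1}{4}\right) - \frac{1}{7} = \left(-30\right) \left(- \frac{9}{4}\right) - \frac{1}{7} = \frac{135}{2} - \frac{1}{7} = \frac{943}{14}$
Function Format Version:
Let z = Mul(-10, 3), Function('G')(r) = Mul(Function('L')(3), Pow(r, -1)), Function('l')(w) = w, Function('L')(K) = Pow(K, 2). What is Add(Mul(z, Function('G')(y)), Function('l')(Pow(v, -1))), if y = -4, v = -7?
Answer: Rational(943, 14) ≈ 67.357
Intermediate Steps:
Function('G')(r) = Mul(9, Pow(r, -1)) (Function('G')(r) = Mul(Pow(3, 2), Pow(r, -1)) = Mul(9, Pow(r, -1)))
z = -30
Add(Mul(z, Function('G')(y)), Function('l')(Pow(v, -1))) = Add(Mul(-30, Mul(9, Pow(-4, -1))), Pow(-7, -1)) = Add(Mul(-30, Mul(9, Rational(-1, 4))), Rational(-1, 7)) = Add(Mul(-30, Rational(-9, 4)), Rational(-1, 7)) = Add(Rational(135, 2), Rational(-1, 7)) = Rational(943, 14)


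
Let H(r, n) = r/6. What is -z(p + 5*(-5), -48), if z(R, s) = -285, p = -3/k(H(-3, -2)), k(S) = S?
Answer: 285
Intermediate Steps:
H(r, n) = r/6 (H(r, n) = r*(⅙) = r/6)
p = 6 (p = -3/((⅙)*(-3)) = -3/(-½) = -3*(-2) = 6)
-z(p + 5*(-5), -48) = -1*(-285) = 285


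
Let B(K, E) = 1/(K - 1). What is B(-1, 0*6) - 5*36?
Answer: -361/2 ≈ -180.50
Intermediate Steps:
B(K, E) = 1/(-1 + K)
B(-1, 0*6) - 5*36 = 1/(-1 - 1) - 5*36 = 1/(-2) - 180 = -½ - 180 = -361/2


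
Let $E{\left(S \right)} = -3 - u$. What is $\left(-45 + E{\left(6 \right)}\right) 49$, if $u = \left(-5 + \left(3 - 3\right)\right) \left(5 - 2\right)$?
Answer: $-1617$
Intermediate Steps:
$u = -15$ ($u = \left(-5 + 0\right) 3 = \left(-5\right) 3 = -15$)
$E{\left(S \right)} = 12$ ($E{\left(S \right)} = -3 - -15 = -3 + 15 = 12$)
$\left(-45 + E{\left(6 \right)}\right) 49 = \left(-45 + 12\right) 49 = \left(-33\right) 49 = -1617$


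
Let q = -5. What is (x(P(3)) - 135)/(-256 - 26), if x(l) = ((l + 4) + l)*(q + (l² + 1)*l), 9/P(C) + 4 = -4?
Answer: 303535/577536 ≈ 0.52557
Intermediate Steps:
P(C) = -9/8 (P(C) = 9/(-4 - 4) = 9/(-8) = 9*(-⅛) = -9/8)
x(l) = (-5 + l*(1 + l²))*(4 + 2*l) (x(l) = ((l + 4) + l)*(-5 + (l² + 1)*l) = ((4 + l) + l)*(-5 + (1 + l²)*l) = (4 + 2*l)*(-5 + l*(1 + l²)) = (-5 + l*(1 + l²))*(4 + 2*l))
(x(P(3)) - 135)/(-256 - 26) = ((-20 - 6*(-9/8) + 2*(-9/8)² + 2*(-9/8)⁴ + 4*(-9/8)³) - 135)/(-256 - 26) = ((-20 + 27/4 + 2*(81/64) + 2*(6561/4096) + 4*(-729/512)) - 135)/(-282) = ((-20 + 27/4 + 81/32 + 6561/2048 - 729/128) - 135)*(-1/282) = (-27055/2048 - 135)*(-1/282) = -303535/2048*(-1/282) = 303535/577536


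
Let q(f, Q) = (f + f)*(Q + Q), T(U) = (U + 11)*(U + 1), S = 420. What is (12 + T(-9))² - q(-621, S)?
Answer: 1043296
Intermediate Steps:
T(U) = (1 + U)*(11 + U) (T(U) = (11 + U)*(1 + U) = (1 + U)*(11 + U))
q(f, Q) = 4*Q*f (q(f, Q) = (2*f)*(2*Q) = 4*Q*f)
(12 + T(-9))² - q(-621, S) = (12 + (11 + (-9)² + 12*(-9)))² - 4*420*(-621) = (12 + (11 + 81 - 108))² - 1*(-1043280) = (12 - 16)² + 1043280 = (-4)² + 1043280 = 16 + 1043280 = 1043296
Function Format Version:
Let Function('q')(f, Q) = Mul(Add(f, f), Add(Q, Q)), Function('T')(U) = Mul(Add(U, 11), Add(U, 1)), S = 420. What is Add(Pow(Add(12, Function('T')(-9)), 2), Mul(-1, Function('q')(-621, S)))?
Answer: 1043296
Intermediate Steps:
Function('T')(U) = Mul(Add(1, U), Add(11, U)) (Function('T')(U) = Mul(Add(11, U), Add(1, U)) = Mul(Add(1, U), Add(11, U)))
Function('q')(f, Q) = Mul(4, Q, f) (Function('q')(f, Q) = Mul(Mul(2, f), Mul(2, Q)) = Mul(4, Q, f))
Add(Pow(Add(12, Function('T')(-9)), 2), Mul(-1, Function('q')(-621, S))) = Add(Pow(Add(12, Add(11, Pow(-9, 2), Mul(12, -9))), 2), Mul(-1, Mul(4, 420, -621))) = Add(Pow(Add(12, Add(11, 81, -108)), 2), Mul(-1, -1043280)) = Add(Pow(Add(12, -16), 2), 1043280) = Add(Pow(-4, 2), 1043280) = Add(16, 1043280) = 1043296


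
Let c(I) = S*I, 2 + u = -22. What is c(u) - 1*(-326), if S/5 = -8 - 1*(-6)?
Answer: 566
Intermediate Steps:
u = -24 (u = -2 - 22 = -24)
S = -10 (S = 5*(-8 - 1*(-6)) = 5*(-8 + 6) = 5*(-2) = -10)
c(I) = -10*I
c(u) - 1*(-326) = -10*(-24) - 1*(-326) = 240 + 326 = 566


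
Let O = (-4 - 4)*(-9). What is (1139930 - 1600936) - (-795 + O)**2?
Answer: -983735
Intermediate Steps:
O = 72 (O = -8*(-9) = 72)
(1139930 - 1600936) - (-795 + O)**2 = (1139930 - 1600936) - (-795 + 72)**2 = -461006 - 1*(-723)**2 = -461006 - 1*522729 = -461006 - 522729 = -983735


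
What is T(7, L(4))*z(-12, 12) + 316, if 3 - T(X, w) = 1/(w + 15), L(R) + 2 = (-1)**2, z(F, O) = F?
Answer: 1966/7 ≈ 280.86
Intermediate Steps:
L(R) = -1 (L(R) = -2 + (-1)**2 = -2 + 1 = -1)
T(X, w) = 3 - 1/(15 + w) (T(X, w) = 3 - 1/(w + 15) = 3 - 1/(15 + w))
T(7, L(4))*z(-12, 12) + 316 = ((44 + 3*(-1))/(15 - 1))*(-12) + 316 = ((44 - 3)/14)*(-12) + 316 = ((1/14)*41)*(-12) + 316 = (41/14)*(-12) + 316 = -246/7 + 316 = 1966/7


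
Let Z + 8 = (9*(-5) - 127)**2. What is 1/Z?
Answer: 1/29576 ≈ 3.3811e-5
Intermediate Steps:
Z = 29576 (Z = -8 + (9*(-5) - 127)**2 = -8 + (-45 - 127)**2 = -8 + (-172)**2 = -8 + 29584 = 29576)
1/Z = 1/29576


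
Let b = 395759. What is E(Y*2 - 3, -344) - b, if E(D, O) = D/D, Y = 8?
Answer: -395758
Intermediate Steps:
E(D, O) = 1
E(Y*2 - 3, -344) - b = 1 - 1*395759 = 1 - 395759 = -395758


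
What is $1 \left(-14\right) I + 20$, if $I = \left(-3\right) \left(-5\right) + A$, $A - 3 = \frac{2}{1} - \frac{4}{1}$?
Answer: $-204$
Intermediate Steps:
$A = 1$ ($A = 3 + \left(\frac{2}{1} - \frac{4}{1}\right) = 3 + \left(2 \cdot 1 - 4\right) = 3 + \left(2 - 4\right) = 3 - 2 = 1$)
$I = 16$ ($I = \left(-3\right) \left(-5\right) + 1 = 15 + 1 = 16$)
$1 \left(-14\right) I + 20 = 1 \left(-14\right) 16 + 20 = \left(-14\right) 16 + 20 = -224 + 20 = -204$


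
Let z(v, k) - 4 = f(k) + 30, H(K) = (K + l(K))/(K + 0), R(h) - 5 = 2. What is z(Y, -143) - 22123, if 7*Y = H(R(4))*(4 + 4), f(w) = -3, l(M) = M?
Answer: -22092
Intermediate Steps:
R(h) = 7 (R(h) = 5 + 2 = 7)
H(K) = 2 (H(K) = (K + K)/(K + 0) = (2*K)/K = 2)
Y = 16/7 (Y = (2*(4 + 4))/7 = (2*8)/7 = (1/7)*16 = 16/7 ≈ 2.2857)
z(v, k) = 31 (z(v, k) = 4 + (-3 + 30) = 4 + 27 = 31)
z(Y, -143) - 22123 = 31 - 22123 = -22092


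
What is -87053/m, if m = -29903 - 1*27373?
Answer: 87053/57276 ≈ 1.5199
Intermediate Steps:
m = -57276 (m = -29903 - 27373 = -57276)
-87053/m = -87053/(-57276) = -87053*(-1/57276) = 87053/57276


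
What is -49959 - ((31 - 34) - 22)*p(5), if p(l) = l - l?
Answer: -49959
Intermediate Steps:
p(l) = 0
-49959 - ((31 - 34) - 22)*p(5) = -49959 - ((31 - 34) - 22)*0 = -49959 - (-3 - 22)*0 = -49959 - (-25)*0 = -49959 - 1*0 = -49959 + 0 = -49959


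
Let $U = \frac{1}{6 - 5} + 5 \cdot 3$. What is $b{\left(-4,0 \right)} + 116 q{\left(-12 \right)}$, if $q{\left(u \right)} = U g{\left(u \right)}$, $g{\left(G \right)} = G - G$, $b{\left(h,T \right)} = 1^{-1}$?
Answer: $1$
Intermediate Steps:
$b{\left(h,T \right)} = 1$
$g{\left(G \right)} = 0$
$U = 16$ ($U = 1^{-1} + 15 = 1 + 15 = 16$)
$q{\left(u \right)} = 0$ ($q{\left(u \right)} = 16 \cdot 0 = 0$)
$b{\left(-4,0 \right)} + 116 q{\left(-12 \right)} = 1 + 116 \cdot 0 = 1 + 0 = 1$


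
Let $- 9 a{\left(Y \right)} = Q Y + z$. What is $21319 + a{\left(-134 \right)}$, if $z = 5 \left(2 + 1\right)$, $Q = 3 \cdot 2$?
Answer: $\frac{64220}{3} \approx 21407.0$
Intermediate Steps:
$Q = 6$
$z = 15$ ($z = 5 \cdot 3 = 15$)
$a{\left(Y \right)} = - \frac{5}{3} - \frac{2 Y}{3}$ ($a{\left(Y \right)} = - \frac{6 Y + 15}{9} = - \frac{15 + 6 Y}{9} = - \frac{5}{3} - \frac{2 Y}{3}$)
$21319 + a{\left(-134 \right)} = 21319 - - \frac{263}{3} = 21319 + \left(- \frac{5}{3} + \frac{268}{3}\right) = 21319 + \frac{263}{3} = \frac{64220}{3}$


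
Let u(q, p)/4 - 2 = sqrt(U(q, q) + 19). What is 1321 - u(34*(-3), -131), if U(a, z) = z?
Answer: 1313 - 4*I*sqrt(83) ≈ 1313.0 - 36.442*I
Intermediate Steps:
u(q, p) = 8 + 4*sqrt(19 + q) (u(q, p) = 8 + 4*sqrt(q + 19) = 8 + 4*sqrt(19 + q))
1321 - u(34*(-3), -131) = 1321 - (8 + 4*sqrt(19 + 34*(-3))) = 1321 - (8 + 4*sqrt(19 - 102)) = 1321 - (8 + 4*sqrt(-83)) = 1321 - (8 + 4*(I*sqrt(83))) = 1321 - (8 + 4*I*sqrt(83)) = 1321 + (-8 - 4*I*sqrt(83)) = 1313 - 4*I*sqrt(83)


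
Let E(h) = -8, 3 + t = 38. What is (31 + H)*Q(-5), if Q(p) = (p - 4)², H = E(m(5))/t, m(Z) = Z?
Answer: 87237/35 ≈ 2492.5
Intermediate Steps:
t = 35 (t = -3 + 38 = 35)
H = -8/35 ≈ -0.22857
Q(p) = (-4 + p)²
(31 + H)*Q(-5) = (31 - 8/35)*(-4 - 5)² = (1077/35)*(-9)² = (1077/35)*81 = 87237/35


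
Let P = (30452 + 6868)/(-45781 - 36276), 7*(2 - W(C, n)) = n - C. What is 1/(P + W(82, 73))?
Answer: 574399/1626071 ≈ 0.35324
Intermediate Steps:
W(C, n) = 2 - n/7 + C/7 (W(C, n) = 2 - (n - C)/7 = 2 + (-n/7 + C/7) = 2 - n/7 + C/7)
P = -37320/82057 (P = 37320/(-82057) = 37320*(-1/82057) = -37320/82057 ≈ -0.45481)
1/(P + W(82, 73)) = 1/(-37320/82057 + (2 - 1/7*73 + (1/7)*82)) = 1/(-37320/82057 + (2 - 73/7 + 82/7)) = 1/(-37320/82057 + 23/7) = 1/(1626071/574399) = 574399/1626071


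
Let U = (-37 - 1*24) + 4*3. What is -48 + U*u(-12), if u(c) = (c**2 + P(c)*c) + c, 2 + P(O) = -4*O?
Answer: 20532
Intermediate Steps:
P(O) = -2 - 4*O
u(c) = c + c**2 + c*(-2 - 4*c) (u(c) = (c**2 + (-2 - 4*c)*c) + c = (c**2 + c*(-2 - 4*c)) + c = c + c**2 + c*(-2 - 4*c))
U = -49 (U = (-37 - 24) + 12 = -61 + 12 = -49)
-48 + U*u(-12) = -48 - (-588)*(-1 - 3*(-12)) = -48 - (-588)*(-1 + 36) = -48 - (-588)*35 = -48 - 49*(-420) = -48 + 20580 = 20532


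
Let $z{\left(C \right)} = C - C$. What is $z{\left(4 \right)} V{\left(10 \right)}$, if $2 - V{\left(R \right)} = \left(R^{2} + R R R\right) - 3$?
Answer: $0$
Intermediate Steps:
$V{\left(R \right)} = 5 - R^{2} - R^{3}$ ($V{\left(R \right)} = 2 - \left(\left(R^{2} + R R R\right) - 3\right) = 2 - \left(\left(R^{2} + R^{2} R\right) - 3\right) = 2 - \left(\left(R^{2} + R^{3}\right) - 3\right) = 2 - \left(-3 + R^{2} + R^{3}\right) = 5 - R^{2} - R^{3}$)
$z{\left(C \right)} = 0$
$z{\left(4 \right)} V{\left(10 \right)} = 0 \left(5 - 10^{2} - 10^{3}\right) = 0 \left(5 - 100 - 1000\right) = 0 \left(-1095\right) = 0$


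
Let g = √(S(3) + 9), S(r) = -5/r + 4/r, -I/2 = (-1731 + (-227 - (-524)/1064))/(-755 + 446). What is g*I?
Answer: -520697*√78/123291 ≈ -37.299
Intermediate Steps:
I = -520697/41097 (I = -2*(-1731 + (-227 - (-524)/1064))/(-755 + 446) = -2*(-1731 + (-227 - (-524)/1064))/(-309) = -2*(-1731 + (-227 - 1*(-131/266)))*(-1)/309 = -2*(-1731 + (-227 + 131/266))*(-1)/309 = -2*(-1731 - 60251/266)*(-1)/309 = -(-520697)*(-1)/(133*309) = -2*520697/82194 = -520697/41097 ≈ -12.670)
S(r) = -1/r
g = √78/3 (g = √(-1/3 + 9) = √(-1*⅓ + 9) = √(-⅓ + 9) = √(26/3) = √78/3 ≈ 2.9439)
g*I = (√78/3)*(-520697/41097) = -520697*√78/123291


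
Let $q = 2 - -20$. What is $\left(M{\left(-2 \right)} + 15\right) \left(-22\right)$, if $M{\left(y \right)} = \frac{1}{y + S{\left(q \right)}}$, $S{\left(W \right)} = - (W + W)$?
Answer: $- \frac{7579}{23} \approx -329.52$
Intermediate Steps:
$q = 22$ ($q = 2 + 20 = 22$)
$S{\left(W \right)} = - 2 W$
$M{\left(y \right)} = \frac{1}{-44 + y}$ ($M{\left(y \right)} = \frac{1}{y - 44} = \frac{1}{-44 + y}$)
$\left(M{\left(-2 \right)} + 15\right) \left(-22\right) = \left(\frac{1}{-44 - 2} + 15\right) \left(-22\right) = \left(\frac{1}{-46} + 15\right) \left(-22\right) = \left(- \frac{1}{46} + 15\right) \left(-22\right) = \frac{689}{46} \left(-22\right) = - \frac{7579}{23}$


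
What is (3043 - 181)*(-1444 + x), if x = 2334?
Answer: 2547180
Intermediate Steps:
(3043 - 181)*(-1444 + x) = (3043 - 181)*(-1444 + 2334) = 2862*890 = 2547180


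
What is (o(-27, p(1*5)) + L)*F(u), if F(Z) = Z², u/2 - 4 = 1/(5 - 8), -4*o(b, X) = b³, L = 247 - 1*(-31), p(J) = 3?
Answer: 2516195/9 ≈ 2.7958e+5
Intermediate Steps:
L = 278 (L = 247 + 31 = 278)
o(b, X) = -b³/4
u = 22/3 (u = 8 + 2/(5 - 8) = 8 + 2/(-3) = 8 + 2*(-⅓) = 8 - ⅔ = 22/3 ≈ 7.3333)
(o(-27, p(1*5)) + L)*F(u) = (-¼*(-27)³ + 278)*(22/3)² = (-¼*(-19683) + 278)*(484/9) = (19683/4 + 278)*(484/9) = (20795/4)*(484/9) = 2516195/9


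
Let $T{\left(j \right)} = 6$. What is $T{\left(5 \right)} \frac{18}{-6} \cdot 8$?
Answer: $-144$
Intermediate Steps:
$T{\left(5 \right)} \frac{18}{-6} \cdot 8 = 6 \frac{18}{-6} \cdot 8 = 6 \cdot 18 \left(- \frac{1}{6}\right) 8 = 6 \left(-3\right) 8 = \left(-18\right) 8 = -144$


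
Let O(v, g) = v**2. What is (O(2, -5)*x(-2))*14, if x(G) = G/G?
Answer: 56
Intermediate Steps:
x(G) = 1
(O(2, -5)*x(-2))*14 = (2**2*1)*14 = (4*1)*14 = 4*14 = 56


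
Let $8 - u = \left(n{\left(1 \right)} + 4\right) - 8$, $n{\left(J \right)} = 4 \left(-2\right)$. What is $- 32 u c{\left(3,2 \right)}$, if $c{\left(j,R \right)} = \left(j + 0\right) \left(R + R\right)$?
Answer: $-7680$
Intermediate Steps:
$n{\left(J \right)} = -8$
$u = 20$ ($u = 8 - \left(\left(-8 + 4\right) - 8\right) = 8 - \left(-4 - 8\right) = 8 - -12 = 8 + 12 = 20$)
$c{\left(j,R \right)} = 2 R j$ ($c{\left(j,R \right)} = j 2 R = 2 R j$)
$- 32 u c{\left(3,2 \right)} = \left(-32\right) 20 \cdot 2 \cdot 2 \cdot 3 = \left(-640\right) 12 = -7680$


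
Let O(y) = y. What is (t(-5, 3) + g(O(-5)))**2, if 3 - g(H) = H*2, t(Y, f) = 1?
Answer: 196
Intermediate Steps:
g(H) = 3 - 2*H (g(H) = 3 - H*2 = 3 - 2*H)
(t(-5, 3) + g(O(-5)))**2 = (1 + (3 - 2*(-5)))**2 = (1 + (3 + 10))**2 = (1 + 13)**2 = 14**2 = 196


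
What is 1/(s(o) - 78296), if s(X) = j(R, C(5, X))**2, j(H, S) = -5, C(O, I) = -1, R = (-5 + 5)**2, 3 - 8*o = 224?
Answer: -1/78271 ≈ -1.2776e-5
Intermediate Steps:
o = -221/8 (o = 3/8 - 1/8*224 = 3/8 - 28 = -221/8 ≈ -27.625)
R = 0 (R = 0**2 = 0)
s(X) = 25 (s(X) = (-5)**2 = 25)
1/(s(o) - 78296) = 1/(25 - 78296) = 1/(-78271) = -1/78271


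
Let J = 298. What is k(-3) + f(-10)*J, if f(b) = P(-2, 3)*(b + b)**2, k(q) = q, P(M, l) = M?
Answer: -238403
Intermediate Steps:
f(b) = -8*b**2 (f(b) = -2*(b + b)**2 = -2*4*b**2 = -8*b**2)
k(-3) + f(-10)*J = -3 - 8*(-10)**2*298 = -3 - 8*100*298 = -3 - 800*298 = -3 - 238400 = -238403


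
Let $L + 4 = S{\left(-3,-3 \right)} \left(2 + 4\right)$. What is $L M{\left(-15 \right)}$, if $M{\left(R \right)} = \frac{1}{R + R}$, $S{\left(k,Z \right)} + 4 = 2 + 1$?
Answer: $\frac{1}{3} \approx 0.33333$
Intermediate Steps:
$S{\left(k,Z \right)} = -1$ ($S{\left(k,Z \right)} = -4 + \left(2 + 1\right) = -4 + 3 = -1$)
$M{\left(R \right)} = \frac{1}{2 R}$
$L = -10$ ($L = -4 - \left(2 + 4\right) = -4 - 6 = -10$)
$L M{\left(-15 \right)} = - 10 \frac{1}{2 \left(-15\right)} = - 10 \cdot \frac{1}{2} \left(- \frac{1}{15}\right) = \left(-10\right) \left(- \frac{1}{30}\right) = \frac{1}{3}$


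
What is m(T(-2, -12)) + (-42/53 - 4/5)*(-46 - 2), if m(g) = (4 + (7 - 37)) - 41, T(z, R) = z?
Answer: 2501/265 ≈ 9.4377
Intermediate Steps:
m(g) = -67 (m(g) = (4 - 30) - 41 = -26 - 41 = -67)
m(T(-2, -12)) + (-42/53 - 4/5)*(-46 - 2) = -67 + (-42/53 - 4/5)*(-46 - 2) = -67 + (-42*1/53 - 4*⅕)*(-48) = -67 + (-42/53 - ⅘)*(-48) = -67 - 422/265*(-48) = -67 + 20256/265 = 2501/265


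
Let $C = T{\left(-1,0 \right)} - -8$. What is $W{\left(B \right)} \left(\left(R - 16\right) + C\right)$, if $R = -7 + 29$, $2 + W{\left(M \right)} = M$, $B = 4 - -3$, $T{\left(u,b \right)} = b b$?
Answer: $70$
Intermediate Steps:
$T{\left(u,b \right)} = b^{2}$
$B = 7$ ($B = 4 + 3 = 7$)
$W{\left(M \right)} = -2 + M$
$R = 22$
$C = 8$ ($C = 0^{2} - -8 = 0 + 8 = 8$)
$W{\left(B \right)} \left(\left(R - 16\right) + C\right) = \left(-2 + 7\right) \left(\left(22 - 16\right) + 8\right) = 5 \left(6 + 8\right) = 5 \cdot 14 = 70$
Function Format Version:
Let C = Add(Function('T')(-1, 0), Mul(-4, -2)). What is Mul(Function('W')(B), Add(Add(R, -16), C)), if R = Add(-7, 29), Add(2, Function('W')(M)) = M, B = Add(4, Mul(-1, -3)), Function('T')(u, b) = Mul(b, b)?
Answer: 70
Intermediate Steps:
Function('T')(u, b) = Pow(b, 2)
B = 7 (B = Add(4, 3) = 7)
Function('W')(M) = Add(-2, M)
R = 22
C = 8 (C = Add(Pow(0, 2), Mul(-4, -2)) = Add(0, 8) = 8)
Mul(Function('W')(B), Add(Add(R, -16), C)) = Mul(Add(-2, 7), Add(Add(22, -16), 8)) = Mul(5, Add(6, 8)) = Mul(5, 14) = 70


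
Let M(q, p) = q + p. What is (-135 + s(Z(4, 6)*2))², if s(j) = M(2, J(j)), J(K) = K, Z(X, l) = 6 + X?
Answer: 12769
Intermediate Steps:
M(q, p) = p + q
s(j) = 2 + j (s(j) = j + 2 = 2 + j)
(-135 + s(Z(4, 6)*2))² = (-135 + (2 + (6 + 4)*2))² = (-135 + (2 + 10*2))² = (-135 + (2 + 20))² = (-135 + 22)² = (-113)² = 12769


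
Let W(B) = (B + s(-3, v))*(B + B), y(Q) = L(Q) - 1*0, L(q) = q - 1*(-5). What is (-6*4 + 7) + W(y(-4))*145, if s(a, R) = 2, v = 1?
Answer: 853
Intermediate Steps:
L(q) = 5 + q (L(q) = q + 5 = 5 + q)
y(Q) = 5 + Q (y(Q) = (5 + Q) - 1*0 = (5 + Q) + 0 = 5 + Q)
W(B) = 2*B*(2 + B) (W(B) = (B + 2)*(B + B) = (2 + B)*(2*B) = 2*B*(2 + B))
(-6*4 + 7) + W(y(-4))*145 = (-6*4 + 7) + (2*(5 - 4)*(2 + (5 - 4)))*145 = (-24 + 7) + (2*1*(2 + 1))*145 = -17 + (2*1*3)*145 = -17 + 6*145 = -17 + 870 = 853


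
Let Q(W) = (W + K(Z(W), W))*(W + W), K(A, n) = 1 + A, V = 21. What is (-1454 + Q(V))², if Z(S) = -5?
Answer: 547600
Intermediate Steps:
Q(W) = 2*W*(-4 + W) (Q(W) = (W + (1 - 5))*(W + W) = (W - 4)*(2*W) = (-4 + W)*(2*W) = 2*W*(-4 + W))
(-1454 + Q(V))² = (-1454 + 2*21*(-4 + 21))² = (-1454 + 2*21*17)² = (-1454 + 714)² = (-740)² = 547600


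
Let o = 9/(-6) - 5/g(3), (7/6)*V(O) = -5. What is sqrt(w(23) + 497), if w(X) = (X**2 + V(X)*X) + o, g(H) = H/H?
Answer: sqrt(180502)/14 ≈ 30.347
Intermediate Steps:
g(H) = 1
V(O) = -30/7 (V(O) = (6/7)*(-5) = -30/7)
o = -13/2 (o = 9/(-6) - 5/1 = 9*(-1/6) - 5*1 = -3/2 - 5 = -13/2 ≈ -6.5000)
w(X) = -13/2 + X**2 - 30*X/7 (w(X) = (X**2 - 30*X/7) - 13/2 = -13/2 + X**2 - 30*X/7)
sqrt(w(23) + 497) = sqrt((-13/2 + 23**2 - 30/7*23) + 497) = sqrt((-13/2 + 529 - 690/7) + 497) = sqrt(5935/14 + 497) = sqrt(12893/14) = sqrt(180502)/14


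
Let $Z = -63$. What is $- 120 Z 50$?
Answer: $378000$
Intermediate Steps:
$- 120 Z 50 = \left(-120\right) \left(-63\right) 50 = 7560 \cdot 50 = 378000$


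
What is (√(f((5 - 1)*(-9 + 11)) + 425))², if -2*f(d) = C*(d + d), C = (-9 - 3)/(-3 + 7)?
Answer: 449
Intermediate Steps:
C = -3 (C = -12/4 = -12*¼ = -3)
f(d) = 3*d (f(d) = -(-3)*(d + d)/2 = -(-3)*2*d/2 = -(-3)*d = 3*d)
(√(f((5 - 1)*(-9 + 11)) + 425))² = (√(3*((5 - 1)*(-9 + 11)) + 425))² = (√(3*(4*2) + 425))² = (√(3*8 + 425))² = (√(24 + 425))² = (√449)² = 449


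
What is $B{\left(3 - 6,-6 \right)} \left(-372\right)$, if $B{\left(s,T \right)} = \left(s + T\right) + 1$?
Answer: $2976$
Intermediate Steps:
$B{\left(s,T \right)} = 1 + T + s$ ($B{\left(s,T \right)} = \left(T + s\right) + 1 = 1 + T + s$)
$B{\left(3 - 6,-6 \right)} \left(-372\right) = \left(1 - 6 + \left(3 - 6\right)\right) \left(-372\right) = \left(1 - 6 - 3\right) \left(-372\right) = \left(-8\right) \left(-372\right) = 2976$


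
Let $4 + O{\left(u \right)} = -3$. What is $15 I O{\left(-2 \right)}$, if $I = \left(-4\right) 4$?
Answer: $1680$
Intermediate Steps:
$O{\left(u \right)} = -7$ ($O{\left(u \right)} = -4 - 3 = -7$)
$I = -16$
$15 I O{\left(-2 \right)} = 15 \left(-16\right) \left(-7\right) = \left(-240\right) \left(-7\right) = 1680$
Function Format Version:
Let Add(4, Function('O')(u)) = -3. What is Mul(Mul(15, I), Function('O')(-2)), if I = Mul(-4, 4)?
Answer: 1680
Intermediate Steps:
Function('O')(u) = -7 (Function('O')(u) = Add(-4, -3) = -7)
I = -16
Mul(Mul(15, I), Function('O')(-2)) = Mul(Mul(15, -16), -7) = Mul(-240, -7) = 1680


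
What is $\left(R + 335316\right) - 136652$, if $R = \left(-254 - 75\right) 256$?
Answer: $114440$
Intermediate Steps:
$R = -84224$ ($R = \left(-329\right) 256 = -84224$)
$\left(R + 335316\right) - 136652 = \left(-84224 + 335316\right) - 136652 = 251092 - 136652 = 114440$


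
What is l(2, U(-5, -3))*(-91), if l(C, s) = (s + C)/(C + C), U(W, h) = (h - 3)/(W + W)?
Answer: -1183/20 ≈ -59.150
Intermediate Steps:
U(W, h) = (-3 + h)/(2*W) (U(W, h) = (-3 + h)/((2*W)) = (-3 + h)*(1/(2*W)) = (-3 + h)/(2*W))
l(C, s) = (C + s)/(2*C) (l(C, s) = (C + s)/((2*C)) = (C + s)*(1/(2*C)) = (C + s)/(2*C))
l(2, U(-5, -3))*(-91) = ((½)*(2 + (½)*(-3 - 3)/(-5))/2)*(-91) = ((½)*(½)*(2 + (½)*(-⅕)*(-6)))*(-91) = ((½)*(½)*(2 + ⅗))*(-91) = ((½)*(½)*(13/5))*(-91) = (13/20)*(-91) = -1183/20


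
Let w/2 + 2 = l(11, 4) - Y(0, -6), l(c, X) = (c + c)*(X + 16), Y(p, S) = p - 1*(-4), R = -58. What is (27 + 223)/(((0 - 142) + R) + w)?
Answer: 125/334 ≈ 0.37425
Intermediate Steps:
Y(p, S) = 4 + p (Y(p, S) = p + 4 = 4 + p)
l(c, X) = 2*c*(16 + X) (l(c, X) = (2*c)*(16 + X) = 2*c*(16 + X))
w = 868 (w = -4 + 2*(2*11*(16 + 4) - (4 + 0)) = -4 + 2*(2*11*20 - 1*4) = -4 + 2*(440 - 4) = -4 + 2*436 = -4 + 872 = 868)
(27 + 223)/(((0 - 142) + R) + w) = (27 + 223)/(((0 - 142) - 58) + 868) = 250/((-142 - 58) + 868) = 250/(-200 + 868) = 250/668 = 250*(1/668) = 125/334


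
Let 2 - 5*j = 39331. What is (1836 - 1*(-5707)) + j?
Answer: -1614/5 ≈ -322.80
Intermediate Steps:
j = -39329/5 (j = ⅖ - ⅕*39331 = ⅖ - 39331/5 = -39329/5 ≈ -7865.8)
(1836 - 1*(-5707)) + j = (1836 - 1*(-5707)) - 39329/5 = (1836 + 5707) - 39329/5 = 7543 - 39329/5 = -1614/5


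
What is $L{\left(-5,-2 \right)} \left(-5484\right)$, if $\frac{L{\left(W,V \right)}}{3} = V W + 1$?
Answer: $-180972$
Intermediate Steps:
$L{\left(W,V \right)} = 3 + 3 V W$ ($L{\left(W,V \right)} = 3 \left(V W + 1\right) = 3 \left(1 + V W\right) = 3 + 3 V W$)
$L{\left(-5,-2 \right)} \left(-5484\right) = \left(3 + 3 \left(-2\right) \left(-5\right)\right) \left(-5484\right) = \left(3 + 30\right) \left(-5484\right) = 33 \left(-5484\right) = -180972$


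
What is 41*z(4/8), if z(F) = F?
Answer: 41/2 ≈ 20.500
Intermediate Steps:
41*z(4/8) = 41*(4/8) = 41*(4*(⅛)) = 41*(½) = 41/2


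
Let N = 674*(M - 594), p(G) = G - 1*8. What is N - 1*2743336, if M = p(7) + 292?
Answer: -2947558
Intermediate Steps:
p(G) = -8 + G (p(G) = G - 8 = -8 + G)
M = 291 (M = (-8 + 7) + 292 = -1 + 292 = 291)
N = -204222 (N = 674*(291 - 594) = 674*(-303) = -204222)
N - 1*2743336 = -204222 - 1*2743336 = -204222 - 2743336 = -2947558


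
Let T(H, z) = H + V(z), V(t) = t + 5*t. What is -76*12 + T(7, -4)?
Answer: -929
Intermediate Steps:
V(t) = 6*t
T(H, z) = H + 6*z
-76*12 + T(7, -4) = -76*12 + (7 + 6*(-4)) = -912 + (7 - 24) = -912 - 17 = -929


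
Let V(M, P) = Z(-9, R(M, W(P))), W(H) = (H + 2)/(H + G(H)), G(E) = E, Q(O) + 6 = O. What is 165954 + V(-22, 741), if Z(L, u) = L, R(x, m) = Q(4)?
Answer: 165945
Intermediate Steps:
Q(O) = -6 + O
W(H) = (2 + H)/(2*H) (W(H) = (H + 2)/(H + H) = (2 + H)/((2*H)) = (2 + H)*(1/(2*H)) = (2 + H)/(2*H))
R(x, m) = -2 (R(x, m) = -6 + 4 = -2)
V(M, P) = -9
165954 + V(-22, 741) = 165954 - 9 = 165945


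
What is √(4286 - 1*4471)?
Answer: I*√185 ≈ 13.601*I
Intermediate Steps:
√(4286 - 1*4471) = √(4286 - 4471) = √(-185) = I*√185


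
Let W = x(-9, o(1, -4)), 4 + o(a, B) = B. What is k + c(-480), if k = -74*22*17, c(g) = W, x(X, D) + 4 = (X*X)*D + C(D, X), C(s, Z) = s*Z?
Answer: -28256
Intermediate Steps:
C(s, Z) = Z*s
o(a, B) = -4 + B
x(X, D) = -4 + D*X + D*X**2 (x(X, D) = -4 + ((X*X)*D + X*D) = -4 + (X**2*D + D*X) = -4 + (D*X**2 + D*X) = -4 + (D*X + D*X**2) = -4 + D*X + D*X**2)
W = -580 (W = -4 + (-4 - 4)*(-9) + (-4 - 4)*(-9)**2 = -4 - 8*(-9) - 8*81 = -4 + 72 - 648 = -580)
c(g) = -580
k = -27676 (k = -1628*17 = -27676)
k + c(-480) = -27676 - 580 = -28256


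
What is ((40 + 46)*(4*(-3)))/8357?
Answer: -1032/8357 ≈ -0.12349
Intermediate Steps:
((40 + 46)*(4*(-3)))/8357 = (86*(-12))*(1/8357) = -1032*1/8357 = -1032/8357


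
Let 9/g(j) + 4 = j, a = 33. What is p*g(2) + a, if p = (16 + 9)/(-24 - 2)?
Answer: 1941/52 ≈ 37.327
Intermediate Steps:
g(j) = 9/(-4 + j)
p = -25/26 (p = 25/(-26) = 25*(-1/26) = -25/26 ≈ -0.96154)
p*g(2) + a = -225/(26*(-4 + 2)) + 33 = -225/(26*(-2)) + 33 = -225*(-1)/(26*2) + 33 = -25/26*(-9/2) + 33 = 225/52 + 33 = 1941/52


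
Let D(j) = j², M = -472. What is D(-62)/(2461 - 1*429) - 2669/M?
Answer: 452361/59944 ≈ 7.5464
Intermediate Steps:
D(-62)/(2461 - 1*429) - 2669/M = (-62)²/(2461 - 1*429) - 2669/(-472) = 3844/(2461 - 429) - 2669*(-1/472) = 3844/2032 + 2669/472 = 3844*(1/2032) + 2669/472 = 961/508 + 2669/472 = 452361/59944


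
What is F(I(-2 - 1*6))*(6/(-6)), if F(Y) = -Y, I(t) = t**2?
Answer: 64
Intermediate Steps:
F(I(-2 - 1*6))*(6/(-6)) = (-(-2 - 1*6)**2)*(6/(-6)) = (-(-2 - 6)**2)*(6*(-1/6)) = -1*(-8)**2*(-1) = -1*64*(-1) = -64*(-1) = 64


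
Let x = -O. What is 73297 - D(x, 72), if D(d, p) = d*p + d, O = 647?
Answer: 120528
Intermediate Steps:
x = -647 (x = -1*647 = -647)
D(d, p) = d + d*p
73297 - D(x, 72) = 73297 - (-647)*(1 + 72) = 73297 - (-647)*73 = 73297 - 1*(-47231) = 73297 + 47231 = 120528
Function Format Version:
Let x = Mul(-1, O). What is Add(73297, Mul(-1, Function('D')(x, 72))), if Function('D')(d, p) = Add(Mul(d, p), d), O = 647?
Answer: 120528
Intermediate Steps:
x = -647 (x = Mul(-1, 647) = -647)
Function('D')(d, p) = Add(d, Mul(d, p))
Add(73297, Mul(-1, Function('D')(x, 72))) = Add(73297, Mul(-1, Mul(-647, Add(1, 72)))) = Add(73297, Mul(-1, Mul(-647, 73))) = Add(73297, Mul(-1, -47231)) = Add(73297, 47231) = 120528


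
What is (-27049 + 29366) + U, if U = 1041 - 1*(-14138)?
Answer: 17496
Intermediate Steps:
U = 15179 (U = 1041 + 14138 = 15179)
(-27049 + 29366) + U = (-27049 + 29366) + 15179 = 2317 + 15179 = 17496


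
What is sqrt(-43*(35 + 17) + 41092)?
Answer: 2*sqrt(9714) ≈ 197.12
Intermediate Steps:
sqrt(-43*(35 + 17) + 41092) = sqrt(-43*52 + 41092) = sqrt(-2236 + 41092) = sqrt(38856) = 2*sqrt(9714)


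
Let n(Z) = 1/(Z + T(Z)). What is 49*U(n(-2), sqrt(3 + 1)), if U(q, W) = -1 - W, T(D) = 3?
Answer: -147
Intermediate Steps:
n(Z) = 1/(3 + Z) (n(Z) = 1/(Z + 3) = 1/(3 + Z))
49*U(n(-2), sqrt(3 + 1)) = 49*(-1 - sqrt(3 + 1)) = 49*(-1 - sqrt(4)) = 49*(-1 - 1*2) = 49*(-1 - 2) = 49*(-3) = -147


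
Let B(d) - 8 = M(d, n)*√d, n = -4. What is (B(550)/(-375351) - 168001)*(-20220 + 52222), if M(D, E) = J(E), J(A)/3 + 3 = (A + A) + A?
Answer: -2018025106174718/375351 + 2400150*√22/125117 ≈ -5.3764e+9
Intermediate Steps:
J(A) = -9 + 9*A (J(A) = -9 + 3*((A + A) + A) = -9 + 3*(2*A + A) = -9 + 3*(3*A) = -9 + 9*A)
M(D, E) = -9 + 9*E
B(d) = 8 - 45*√d (B(d) = 8 + (-9 + 9*(-4))*√d = 8 + (-9 - 36)*√d = 8 - 45*√d)
(B(550)/(-375351) - 168001)*(-20220 + 52222) = ((8 - 225*√22)/(-375351) - 168001)*(-20220 + 52222) = ((8 - 225*√22)*(-1/375351) - 168001)*32002 = ((-8/375351 + 75*√22/125117) - 168001)*32002 = (-63059343359/375351 + 75*√22/125117)*32002 = -2018025106174718/375351 + 2400150*√22/125117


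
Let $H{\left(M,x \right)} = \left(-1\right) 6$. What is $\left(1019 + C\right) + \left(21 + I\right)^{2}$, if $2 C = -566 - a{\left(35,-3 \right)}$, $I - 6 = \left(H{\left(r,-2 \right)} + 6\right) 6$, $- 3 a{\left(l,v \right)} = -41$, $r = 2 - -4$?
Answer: $\frac{8749}{6} \approx 1458.2$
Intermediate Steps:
$r = 6$ ($r = 2 + 4 = 6$)
$a{\left(l,v \right)} = \frac{41}{3}$ ($a{\left(l,v \right)} = \left(- \frac{1}{3}\right) \left(-41\right) = \frac{41}{3}$)
$H{\left(M,x \right)} = -6$
$I = 6$ ($I = 6 + \left(-6 + 6\right) 6 = 6 + 0 \cdot 6 = 6 + 0 = 6$)
$C = - \frac{1739}{6}$ ($C = \frac{-566 - \frac{41}{3}}{2} = \frac{1}{2} \left(- \frac{1739}{3}\right) = - \frac{1739}{6} \approx -289.83$)
$\left(1019 + C\right) + \left(21 + I\right)^{2} = \left(1019 - \frac{1739}{6}\right) + \left(21 + 6\right)^{2} = \frac{4375}{6} + 27^{2} = \frac{4375}{6} + 729 = \frac{8749}{6}$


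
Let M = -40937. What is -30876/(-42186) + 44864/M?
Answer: -104776982/287828047 ≈ -0.36403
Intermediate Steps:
-30876/(-42186) + 44864/M = -30876/(-42186) + 44864/(-40937) = -30876*(-1/42186) + 44864*(-1/40937) = 5146/7031 - 44864/40937 = -104776982/287828047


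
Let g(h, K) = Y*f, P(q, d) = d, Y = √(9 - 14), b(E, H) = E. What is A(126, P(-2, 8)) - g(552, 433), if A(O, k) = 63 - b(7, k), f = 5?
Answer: 56 - 5*I*√5 ≈ 56.0 - 11.18*I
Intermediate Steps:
Y = I*√5 (Y = √(-5) = I*√5 ≈ 2.2361*I)
g(h, K) = 5*I*√5 (g(h, K) = (I*√5)*5 = 5*I*√5)
A(O, k) = 56 (A(O, k) = 63 - 1*7 = 63 - 7 = 56)
A(126, P(-2, 8)) - g(552, 433) = 56 - 5*I*√5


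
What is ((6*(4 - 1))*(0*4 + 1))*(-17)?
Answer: -306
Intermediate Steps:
((6*(4 - 1))*(0*4 + 1))*(-17) = ((6*3)*(0 + 1))*(-17) = (18*1)*(-17) = 18*(-17) = -306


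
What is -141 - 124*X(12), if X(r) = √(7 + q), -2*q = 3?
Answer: -141 - 62*√22 ≈ -431.81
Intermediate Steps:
q = -3/2 (q = -½*3 = -3/2 ≈ -1.5000)
X(r) = √22/2 (X(r) = √(7 - 3/2) = √(11/2) = √22/2)
-141 - 124*X(12) = -141 - 62*√22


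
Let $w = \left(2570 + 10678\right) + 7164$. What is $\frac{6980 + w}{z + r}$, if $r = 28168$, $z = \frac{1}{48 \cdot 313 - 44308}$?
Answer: $\frac{802147328}{824871711} \approx 0.97245$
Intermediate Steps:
$z = - \frac{1}{29284}$ ($z = \frac{1}{15024 - 44308} = \frac{1}{-29284} = - \frac{1}{29284} \approx -3.4148 \cdot 10^{-5}$)
$w = 20412$ ($w = 13248 + 7164 = 20412$)
$\frac{6980 + w}{z + r} = \frac{6980 + 20412}{- \frac{1}{29284} + 28168} = \frac{27392}{\frac{824871711}{29284}} = 27392 \cdot \frac{29284}{824871711} = \frac{802147328}{824871711}$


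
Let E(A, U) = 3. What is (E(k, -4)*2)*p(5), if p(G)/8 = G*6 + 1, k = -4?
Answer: 1488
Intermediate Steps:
p(G) = 8 + 48*G (p(G) = 8*(G*6 + 1) = 8*(6*G + 1) = 8*(1 + 6*G) = 8 + 48*G)
(E(k, -4)*2)*p(5) = (3*2)*(8 + 48*5) = 6*(8 + 240) = 6*248 = 1488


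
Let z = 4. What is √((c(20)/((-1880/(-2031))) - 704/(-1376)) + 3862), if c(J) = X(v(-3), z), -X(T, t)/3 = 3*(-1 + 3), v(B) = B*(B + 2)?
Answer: √1569677585915/20210 ≈ 61.992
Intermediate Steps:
v(B) = B*(2 + B)
X(T, t) = -18 (X(T, t) = -9*(-1 + 3) = -9*2 = -3*6 = -18)
c(J) = -18
√((c(20)/((-1880/(-2031))) - 704/(-1376)) + 3862) = √((-18/((-1880/(-2031))) - 704/(-1376)) + 3862) = √((-18/((-1880*(-1/2031))) - 704*(-1/1376)) + 3862) = √((-18/1880/2031 + 22/43) + 3862) = √((-18*2031/1880 + 22/43) + 3862) = √((-18279/940 + 22/43) + 3862) = √(-765317/40420 + 3862) = √(155336723/40420) = √1569677585915/20210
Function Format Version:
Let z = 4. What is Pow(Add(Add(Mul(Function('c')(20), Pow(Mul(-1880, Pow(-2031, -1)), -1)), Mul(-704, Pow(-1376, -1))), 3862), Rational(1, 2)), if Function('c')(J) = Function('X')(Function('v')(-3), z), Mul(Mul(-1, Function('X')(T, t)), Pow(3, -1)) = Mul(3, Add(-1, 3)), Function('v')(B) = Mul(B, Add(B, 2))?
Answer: Mul(Rational(1, 20210), Pow(1569677585915, Rational(1, 2))) ≈ 61.992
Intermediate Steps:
Function('v')(B) = Mul(B, Add(2, B))
Function('X')(T, t) = -18 (Function('X')(T, t) = Mul(-3, Mul(3, Add(-1, 3))) = Mul(-3, Mul(3, 2)) = Mul(-3, 6) = -18)
Function('c')(J) = -18
Pow(Add(Add(Mul(Function('c')(20), Pow(Mul(-1880, Pow(-2031, -1)), -1)), Mul(-704, Pow(-1376, -1))), 3862), Rational(1, 2)) = Pow(Add(Add(Mul(-18, Pow(Mul(-1880, Pow(-2031, -1)), -1)), Mul(-704, Pow(-1376, -1))), 3862), Rational(1, 2)) = Pow(Add(Add(Mul(-18, Pow(Mul(-1880, Rational(-1, 2031)), -1)), Mul(-704, Rational(-1, 1376))), 3862), Rational(1, 2)) = Pow(Add(Add(Mul(-18, Pow(Rational(1880, 2031), -1)), Rational(22, 43)), 3862), Rational(1, 2)) = Pow(Add(Add(Mul(-18, Rational(2031, 1880)), Rational(22, 43)), 3862), Rational(1, 2)) = Pow(Add(Add(Rational(-18279, 940), Rational(22, 43)), 3862), Rational(1, 2)) = Pow(Add(Rational(-765317, 40420), 3862), Rational(1, 2)) = Pow(Rational(155336723, 40420), Rational(1, 2)) = Mul(Rational(1, 20210), Pow(1569677585915, Rational(1, 2)))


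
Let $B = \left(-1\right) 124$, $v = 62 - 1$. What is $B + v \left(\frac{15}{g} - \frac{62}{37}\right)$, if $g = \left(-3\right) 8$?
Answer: $- \frac{78245}{296} \approx -264.34$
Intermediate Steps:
$g = -24$
$v = 61$
$B = -124$
$B + v \left(\frac{15}{g} - \frac{62}{37}\right) = -124 + 61 \left(\frac{15}{-24} - \frac{62}{37}\right) = -124 + 61 \left(15 \left(- \frac{1}{24}\right) - \frac{62}{37}\right) = -124 + 61 \left(- \frac{5}{8} - \frac{62}{37}\right) = -124 + 61 \left(- \frac{681}{296}\right) = -124 - \frac{41541}{296} = - \frac{78245}{296}$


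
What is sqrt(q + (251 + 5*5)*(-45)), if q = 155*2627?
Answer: sqrt(394765) ≈ 628.30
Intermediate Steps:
q = 407185
sqrt(q + (251 + 5*5)*(-45)) = sqrt(407185 + (251 + 5*5)*(-45)) = sqrt(407185 + (251 + 25)*(-45)) = sqrt(407185 + 276*(-45)) = sqrt(407185 - 12420) = sqrt(394765)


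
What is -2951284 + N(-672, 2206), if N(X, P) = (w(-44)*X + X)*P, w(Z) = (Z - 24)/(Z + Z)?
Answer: -61371548/11 ≈ -5.5792e+6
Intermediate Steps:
w(Z) = (-24 + Z)/(2*Z) (w(Z) = (-24 + Z)/((2*Z)) = (-24 + Z)*(1/(2*Z)) = (-24 + Z)/(2*Z))
N(X, P) = 39*P*X/22 (N(X, P) = (((½)*(-24 - 44)/(-44))*X + X)*P = (((½)*(-1/44)*(-68))*X + X)*P = (17*X/22 + X)*P = (39*X/22)*P = 39*P*X/22)
-2951284 + N(-672, 2206) = -2951284 + (39/22)*2206*(-672) = -2951284 - 28907424/11 = -61371548/11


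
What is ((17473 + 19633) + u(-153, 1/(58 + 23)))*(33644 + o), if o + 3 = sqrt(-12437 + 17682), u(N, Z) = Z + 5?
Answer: 101124576872/81 + 3005992*sqrt(5245)/81 ≈ 1.2511e+9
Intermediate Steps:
u(N, Z) = 5 + Z
o = -3 + sqrt(5245) (o = -3 + sqrt(-12437 + 17682) = -3 + sqrt(5245) ≈ 69.422)
((17473 + 19633) + u(-153, 1/(58 + 23)))*(33644 + o) = ((17473 + 19633) + (5 + 1/(58 + 23)))*(33644 + (-3 + sqrt(5245))) = (37106 + (5 + 1/81))*(33641 + sqrt(5245)) = (37106 + 406/81)*(33641 + sqrt(5245)) = 3005992*(33641 + sqrt(5245))/81 = 101124576872/81 + 3005992*sqrt(5245)/81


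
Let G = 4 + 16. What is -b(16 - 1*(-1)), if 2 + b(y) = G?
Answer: -18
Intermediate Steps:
G = 20
b(y) = 18 (b(y) = -2 + 20 = 18)
-b(16 - 1*(-1)) = -1*18 = -18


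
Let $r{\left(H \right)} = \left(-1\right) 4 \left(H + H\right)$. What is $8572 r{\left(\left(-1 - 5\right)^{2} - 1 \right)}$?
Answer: $-2400160$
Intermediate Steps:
$r{\left(H \right)} = - 8 H$ ($r{\left(H \right)} = - 4 \cdot 2 H = - 8 H$)
$8572 r{\left(\left(-1 - 5\right)^{2} - 1 \right)} = 8572 \left(- 8 \left(\left(-1 - 5\right)^{2} - 1\right)\right) = 8572 \left(- 8 \left(\left(-6\right)^{2} - 1\right)\right) = 8572 \left(- 8 \left(36 - 1\right)\right) = 8572 \left(\left(-8\right) 35\right) = 8572 \left(-280\right) = -2400160$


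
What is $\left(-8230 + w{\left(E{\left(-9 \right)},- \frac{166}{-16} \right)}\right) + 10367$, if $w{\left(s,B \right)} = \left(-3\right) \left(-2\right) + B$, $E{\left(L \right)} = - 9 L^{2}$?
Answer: $\frac{17227}{8} \approx 2153.4$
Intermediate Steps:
$w{\left(s,B \right)} = 6 + B$
$\left(-8230 + w{\left(E{\left(-9 \right)},- \frac{166}{-16} \right)}\right) + 10367 = \left(-8230 - \left(-6 + \frac{166}{-16}\right)\right) + 10367 = \left(-8230 + \left(6 - - \frac{83}{8}\right)\right) + 10367 = \left(-8230 + \left(6 + \frac{83}{8}\right)\right) + 10367 = \left(-8230 + \frac{131}{8}\right) + 10367 = - \frac{65709}{8} + 10367 = \frac{17227}{8}$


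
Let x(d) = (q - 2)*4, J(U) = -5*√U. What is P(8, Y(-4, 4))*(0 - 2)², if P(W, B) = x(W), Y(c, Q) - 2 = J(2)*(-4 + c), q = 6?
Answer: 64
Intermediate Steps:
Y(c, Q) = 2 - 5*√2*(-4 + c) (Y(c, Q) = 2 + (-5*√2)*(-4 + c) = 2 - 5*√2*(-4 + c))
x(d) = 16 (x(d) = (6 - 2)*4 = 4*4 = 16)
P(W, B) = 16
P(8, Y(-4, 4))*(0 - 2)² = 16*(0 - 2)² = 16*(-2)² = 16*4 = 64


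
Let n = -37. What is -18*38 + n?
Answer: -721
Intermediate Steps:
-18*38 + n = -18*38 - 37 = -684 - 37 = -721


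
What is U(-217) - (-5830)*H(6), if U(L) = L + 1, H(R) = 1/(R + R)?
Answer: 1619/6 ≈ 269.83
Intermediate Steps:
H(R) = 1/(2*R)
U(L) = 1 + L
U(-217) - (-5830)*H(6) = (1 - 217) - (-5830)*(1/2)/6 = -216 - (-5830)*(1/2)*(1/6) = -216 - (-5830)/12 = -216 - 1*(-2915/6) = -216 + 2915/6 = 1619/6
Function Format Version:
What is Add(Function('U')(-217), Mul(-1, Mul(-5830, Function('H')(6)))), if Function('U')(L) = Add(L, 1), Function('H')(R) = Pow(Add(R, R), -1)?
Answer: Rational(1619, 6) ≈ 269.83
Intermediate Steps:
Function('H')(R) = Mul(Rational(1, 2), Pow(R, -1)) (Function('H')(R) = Pow(Mul(2, R), -1) = Mul(Rational(1, 2), Pow(R, -1)))
Function('U')(L) = Add(1, L)
Add(Function('U')(-217), Mul(-1, Mul(-5830, Function('H')(6)))) = Add(Add(1, -217), Mul(-1, Mul(-5830, Mul(Rational(1, 2), Pow(6, -1))))) = Add(-216, Mul(-1, Mul(-5830, Mul(Rational(1, 2), Rational(1, 6))))) = Add(-216, Mul(-1, Mul(-5830, Rational(1, 12)))) = Add(-216, Mul(-1, Rational(-2915, 6))) = Add(-216, Rational(2915, 6)) = Rational(1619, 6)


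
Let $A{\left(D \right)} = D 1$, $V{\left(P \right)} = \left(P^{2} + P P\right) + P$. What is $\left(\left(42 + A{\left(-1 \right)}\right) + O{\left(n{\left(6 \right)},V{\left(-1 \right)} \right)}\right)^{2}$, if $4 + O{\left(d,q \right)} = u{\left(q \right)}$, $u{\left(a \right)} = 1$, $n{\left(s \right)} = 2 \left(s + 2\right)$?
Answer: $1444$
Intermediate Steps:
$n{\left(s \right)} = 4 + 2 s$ ($n{\left(s \right)} = 2 \left(2 + s\right) = 4 + 2 s$)
$V{\left(P \right)} = P + 2 P^{2}$ ($V{\left(P \right)} = \left(P^{2} + P^{2}\right) + P = 2 P^{2} + P = P + 2 P^{2}$)
$A{\left(D \right)} = D$
$O{\left(d,q \right)} = -3$ ($O{\left(d,q \right)} = -4 + 1 = -3$)
$\left(\left(42 + A{\left(-1 \right)}\right) + O{\left(n{\left(6 \right)},V{\left(-1 \right)} \right)}\right)^{2} = \left(\left(42 - 1\right) - 3\right)^{2} = \left(41 - 3\right)^{2} = 38^{2} = 1444$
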